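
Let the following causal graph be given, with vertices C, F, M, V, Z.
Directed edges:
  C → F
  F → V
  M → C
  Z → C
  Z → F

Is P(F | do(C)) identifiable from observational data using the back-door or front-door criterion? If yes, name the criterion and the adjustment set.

desc(C)\{C}={F,V}; candidates ⊆ {M,Z}.
size 0: {}; under {} C still reaches {F,M,V,Z} ∋ F.
{Z}: C⊥F given {Z} in G with C→· removed — back-door holds.
P(F|do(C)) = Σ_{Z} P(F|C,Z)·P(Z).

P(F|do(C)): backdoor, adjust for {Z}.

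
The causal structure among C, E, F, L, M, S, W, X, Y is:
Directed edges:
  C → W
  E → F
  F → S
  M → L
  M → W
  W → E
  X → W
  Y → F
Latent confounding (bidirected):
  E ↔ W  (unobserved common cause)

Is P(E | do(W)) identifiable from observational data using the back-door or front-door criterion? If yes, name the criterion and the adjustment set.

P(E|do(W)): not identifiable (no BD/FD set).

desc(W)\{W}={E,F,S}; candidates ⊆ {C,L,M,X,Y}.
W↔E: latent back-door arc(s) into W.
size 0: {}; under {} W still reaches {C,E,F,L,M,S,X} ∋ E.
size 1: {C}, {L}, {M} …(+2); under {C} W still reaches {E,F,L,M,S,X} ∋ E.
size 2: {C,L}, {C,M}, {C,X} …(+7); under {C,L} W still reaches {E,F,M,S,X} ∋ E.
W↔E cannot be blocked by any observed set — no back-door set.
No mediator lies on a directed W→…→E path.
Neither criterion identifies P(E|do(W)) in this graph.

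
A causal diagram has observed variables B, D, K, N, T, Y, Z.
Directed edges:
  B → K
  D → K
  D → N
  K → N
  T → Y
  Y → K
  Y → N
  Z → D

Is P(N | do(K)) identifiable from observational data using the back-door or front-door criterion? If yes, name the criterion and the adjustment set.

desc(K)\{K}={N}; candidates ⊆ {B,D,T,Y,Z}.
size 0: {}; under {} K still reaches {B,D,N,T,Y,Z} ∋ N.
size 1: {B}, {D}, {T} …(+2); under {B} K still reaches {D,N,T,Y,Z} ∋ N.
{D,Y}: K⊥N given {D,Y} in G with K→· removed — back-door holds.
P(N|do(K)) = Σ_{D,Y} P(N|K,D,Y)·P(D,Y).

P(N|do(K)): backdoor, adjust for {D, Y}.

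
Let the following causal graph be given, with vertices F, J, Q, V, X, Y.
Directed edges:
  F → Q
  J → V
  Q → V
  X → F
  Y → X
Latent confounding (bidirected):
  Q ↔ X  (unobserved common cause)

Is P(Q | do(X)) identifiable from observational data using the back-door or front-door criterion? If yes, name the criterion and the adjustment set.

P(Q|do(X)): frontdoor, adjust for {F}.

desc(X)\{X}={F,Q,V}; candidates ⊆ {J,Y}.
X↔Q: latent back-door arc(s) into X.
size 0: {}; under {} X still reaches {Q,V,Y} ∋ Q.
size 1: {J}, {Y}; under {J} X still reaches {Q,V,Y} ∋ Q.
size 2: {J,Y}; under {J,Y} X still reaches {Q,V} ∋ Q.
X↔Q cannot be blocked by any observed set — no back-door set.
{F}: (i) intercepts every directed X→Q path; (ii) no back-door X→{F}; (iii) {X} blocks every back-door {F}→Q. Front-door holds.
P(Q|do(X)) = Σ_{F} P(F|X) Σ_{X'} P(Q|F,X')P(X').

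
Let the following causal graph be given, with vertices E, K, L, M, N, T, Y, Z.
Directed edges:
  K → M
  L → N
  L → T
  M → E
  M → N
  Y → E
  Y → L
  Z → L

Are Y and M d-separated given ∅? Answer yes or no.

Bayes-Ball from Y | ∅ reaches {E,L,N,T}.
M ∉ reach(Y|∅) ⇒ Y ⊥ M | ∅.

Yes — Y ⊥ M | ∅.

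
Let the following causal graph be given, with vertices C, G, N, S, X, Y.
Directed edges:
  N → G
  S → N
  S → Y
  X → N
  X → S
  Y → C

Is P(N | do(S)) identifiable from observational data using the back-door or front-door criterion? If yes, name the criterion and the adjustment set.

desc(S)\{S}={C,G,N,Y}; candidates ⊆ {X}.
size 0: {}; under {} S still reaches {G,N,X} ∋ N.
{X}: S⊥N given {X} in G with S→· removed — back-door holds.
P(N|do(S)) = Σ_{X} P(N|S,X)·P(X).

P(N|do(S)): backdoor, adjust for {X}.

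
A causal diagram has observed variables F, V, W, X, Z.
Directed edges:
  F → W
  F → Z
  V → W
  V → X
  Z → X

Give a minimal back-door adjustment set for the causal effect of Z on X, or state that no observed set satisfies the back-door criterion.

Z→X: minimal back-door set ∅.

desc(Z)\{Z}={X}; candidates ⊆ {F,V,W}.
∅: Z⊥X given ∅ in G with Z→· removed — back-door holds.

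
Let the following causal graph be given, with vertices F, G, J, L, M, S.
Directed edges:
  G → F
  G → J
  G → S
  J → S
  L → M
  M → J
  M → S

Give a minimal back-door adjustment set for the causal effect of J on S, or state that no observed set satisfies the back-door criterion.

J→S: minimal back-door set {G, M}.

desc(J)\{J}={S}; candidates ⊆ {F,G,L,M}.
size 0: {}; under {} J still reaches {F,G,L,M,S} ∋ S.
size 1: {F}, {G}, {L} …(+1); under {F} J still reaches {G,L,M,S} ∋ S.
{G,M}: J⊥S given {G,M} in G with J→· removed — back-door holds.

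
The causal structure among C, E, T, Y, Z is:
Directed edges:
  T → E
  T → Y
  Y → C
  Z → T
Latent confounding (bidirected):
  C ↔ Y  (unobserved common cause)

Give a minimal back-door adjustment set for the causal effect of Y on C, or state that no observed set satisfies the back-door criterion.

Y→C: no observed back-door set.

desc(Y)\{Y}={C}; candidates ⊆ {E,T,Z}.
Y↔C: latent back-door arc(s) into Y.
size 0: {}; under {} Y still reaches {C,E,T,Z} ∋ C.
size 1: {E}, {T}, {Z}; under {E} Y still reaches {C,T,Z} ∋ C.
size 2: {E,T}, {E,Z}, {T,Z}; under {E,T} Y still reaches {C} ∋ C.
Y↔C cannot be blocked by any observed set — no back-door set.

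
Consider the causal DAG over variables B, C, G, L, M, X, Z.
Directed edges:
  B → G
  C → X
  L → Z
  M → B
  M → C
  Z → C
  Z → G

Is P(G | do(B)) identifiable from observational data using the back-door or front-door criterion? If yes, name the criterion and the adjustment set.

desc(B)\{B}={G}; candidates ⊆ {C,L,M,X,Z}.
∅: B⊥G given ∅ in G with B→· removed — back-door holds.
P(G|do(B)) = P(G|B) — no adjustment needed.

P(G|do(B)): backdoor, adjust for ∅.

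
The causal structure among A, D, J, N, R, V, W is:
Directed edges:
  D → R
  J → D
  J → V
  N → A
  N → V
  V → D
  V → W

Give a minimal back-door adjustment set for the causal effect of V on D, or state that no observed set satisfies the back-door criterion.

V→D: minimal back-door set {J}.

desc(V)\{V}={D,R,W}; candidates ⊆ {A,J,N}.
size 0: {}; under {} V still reaches {A,D,J,N,R} ∋ D.
{J}: V⊥D given {J} in G with V→· removed — back-door holds.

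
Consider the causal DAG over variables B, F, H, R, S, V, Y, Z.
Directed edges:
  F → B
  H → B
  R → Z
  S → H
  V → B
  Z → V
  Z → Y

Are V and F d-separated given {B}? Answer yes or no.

No — V and F are d-connected given {B}.

Bayes-Ball from V | {B} reaches {F,H,R,S,Y,Z}.
F ∈ reach(V|{B}) ⇒ V ⊥̸ F | {B}.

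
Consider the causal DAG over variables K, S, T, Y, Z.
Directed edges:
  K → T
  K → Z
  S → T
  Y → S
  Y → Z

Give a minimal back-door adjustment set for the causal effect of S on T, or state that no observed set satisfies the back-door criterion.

S→T: minimal back-door set ∅.

desc(S)\{S}={T}; candidates ⊆ {K,Y,Z}.
∅: S⊥T given ∅ in G with S→· removed — back-door holds.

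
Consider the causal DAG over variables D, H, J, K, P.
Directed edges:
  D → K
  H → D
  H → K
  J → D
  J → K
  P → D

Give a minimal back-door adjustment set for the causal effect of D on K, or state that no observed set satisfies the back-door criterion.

desc(D)\{D}={K}; candidates ⊆ {H,J,P}.
size 0: {}; under {} D still reaches {H,J,K,P} ∋ K.
size 1: {H}, {J}, {P}; under {H} D still reaches {J,K,P} ∋ K.
{H,J}: D⊥K given {H,J} in G with D→· removed — back-door holds.

D→K: minimal back-door set {H, J}.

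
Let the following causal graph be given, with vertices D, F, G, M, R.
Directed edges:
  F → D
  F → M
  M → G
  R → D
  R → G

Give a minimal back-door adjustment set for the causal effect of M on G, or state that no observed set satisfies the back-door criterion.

desc(M)\{M}={G}; candidates ⊆ {D,F,R}.
∅: M⊥G given ∅ in G with M→· removed — back-door holds.

M→G: minimal back-door set ∅.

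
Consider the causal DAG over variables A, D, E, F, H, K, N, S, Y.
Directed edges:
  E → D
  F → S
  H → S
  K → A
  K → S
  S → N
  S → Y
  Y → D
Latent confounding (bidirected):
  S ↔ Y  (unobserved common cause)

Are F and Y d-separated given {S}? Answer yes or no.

Bayes-Ball from F | {S} reaches {A,D,H,K,Y}.
Y ∈ reach(F|{S}) ⇒ F ⊥̸ Y | {S}.

No — F and Y are d-connected given {S}.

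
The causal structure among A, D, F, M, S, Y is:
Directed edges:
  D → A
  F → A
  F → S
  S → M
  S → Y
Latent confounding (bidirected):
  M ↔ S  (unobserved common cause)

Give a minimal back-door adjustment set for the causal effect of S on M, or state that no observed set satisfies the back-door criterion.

S→M: no observed back-door set.

desc(S)\{S}={M,Y}; candidates ⊆ {A,D,F}.
S↔M: latent back-door arc(s) into S.
size 0: {}; under {} S still reaches {A,F,M} ∋ M.
size 1: {A}, {D}, {F}; under {A} S still reaches {D,F,M} ∋ M.
size 2: {A,D}, {A,F}, {D,F}; under {A,D} S still reaches {F,M} ∋ M.
S↔M cannot be blocked by any observed set — no back-door set.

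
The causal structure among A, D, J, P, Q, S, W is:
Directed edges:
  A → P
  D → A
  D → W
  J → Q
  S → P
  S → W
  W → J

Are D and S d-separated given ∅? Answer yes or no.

Yes — D ⊥ S | ∅.

Bayes-Ball from D | ∅ reaches {A,J,P,Q,W}.
S ∉ reach(D|∅) ⇒ D ⊥ S | ∅.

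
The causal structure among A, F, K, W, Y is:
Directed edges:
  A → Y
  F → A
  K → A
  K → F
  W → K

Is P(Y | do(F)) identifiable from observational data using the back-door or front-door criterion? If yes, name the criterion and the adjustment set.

P(Y|do(F)): backdoor, adjust for {K}.

desc(F)\{F}={A,Y}; candidates ⊆ {K,W}.
size 0: {}; under {} F still reaches {A,K,W,Y} ∋ Y.
{K}: F⊥Y given {K} in G with F→· removed — back-door holds.
P(Y|do(F)) = Σ_{K} P(Y|F,K)·P(K).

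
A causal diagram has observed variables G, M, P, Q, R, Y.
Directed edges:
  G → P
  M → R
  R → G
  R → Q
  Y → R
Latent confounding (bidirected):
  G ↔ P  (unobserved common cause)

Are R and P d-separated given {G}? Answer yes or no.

No — R and P are d-connected given {G}.

Bayes-Ball from R | {G} reaches {M,P,Q,Y}.
P ∈ reach(R|{G}) ⇒ R ⊥̸ P | {G}.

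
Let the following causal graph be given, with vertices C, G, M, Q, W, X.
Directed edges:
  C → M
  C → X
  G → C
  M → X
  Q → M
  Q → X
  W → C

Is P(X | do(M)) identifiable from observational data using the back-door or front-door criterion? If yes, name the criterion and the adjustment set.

P(X|do(M)): backdoor, adjust for {C, Q}.

desc(M)\{M}={X}; candidates ⊆ {C,G,Q,W}.
size 0: {}; under {} M still reaches {C,G,Q,W,X} ∋ X.
size 1: {C}, {G}, {Q} …(+1); under {C} M still reaches {Q,X} ∋ X.
{C,Q}: M⊥X given {C,Q} in G with M→· removed — back-door holds.
P(X|do(M)) = Σ_{C,Q} P(X|M,C,Q)·P(C,Q).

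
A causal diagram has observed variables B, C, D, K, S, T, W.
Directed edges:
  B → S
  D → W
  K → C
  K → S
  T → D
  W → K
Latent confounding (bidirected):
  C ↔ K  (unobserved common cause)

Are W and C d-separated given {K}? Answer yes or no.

No — W and C are d-connected given {K}.

Bayes-Ball from W | {K} reaches {C,D,T}.
C ∈ reach(W|{K}) ⇒ W ⊥̸ C | {K}.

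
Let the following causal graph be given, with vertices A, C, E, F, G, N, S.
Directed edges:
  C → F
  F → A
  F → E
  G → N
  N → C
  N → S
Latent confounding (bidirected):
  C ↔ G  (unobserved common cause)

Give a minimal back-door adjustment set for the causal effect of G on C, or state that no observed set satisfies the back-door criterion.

G→C: no observed back-door set.

desc(G)\{G}={A,C,E,F,N,S}; candidates ⊆ {—}.
G↔C: latent back-door arc(s) into G.
size 0: {}; under {} G still reaches {A,C,E,F} ∋ C.
G↔C cannot be blocked by any observed set — no back-door set.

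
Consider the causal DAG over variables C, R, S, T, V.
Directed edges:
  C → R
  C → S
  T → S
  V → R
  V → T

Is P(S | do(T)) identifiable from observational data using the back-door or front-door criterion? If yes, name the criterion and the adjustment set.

P(S|do(T)): backdoor, adjust for ∅.

desc(T)\{T}={S}; candidates ⊆ {C,R,V}.
∅: T⊥S given ∅ in G with T→· removed — back-door holds.
P(S|do(T)) = P(S|T) — no adjustment needed.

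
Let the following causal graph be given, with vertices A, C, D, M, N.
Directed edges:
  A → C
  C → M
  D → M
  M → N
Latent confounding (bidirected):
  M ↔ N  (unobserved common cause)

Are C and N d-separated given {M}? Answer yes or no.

Bayes-Ball from C | {M} reaches {A,D,N}.
N ∈ reach(C|{M}) ⇒ C ⊥̸ N | {M}.

No — C and N are d-connected given {M}.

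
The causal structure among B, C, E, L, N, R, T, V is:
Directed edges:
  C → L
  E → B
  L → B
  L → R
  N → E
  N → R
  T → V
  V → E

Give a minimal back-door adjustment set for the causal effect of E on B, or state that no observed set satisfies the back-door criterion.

desc(E)\{E}={B}; candidates ⊆ {C,L,N,R,T,V}.
∅: E⊥B given ∅ in G with E→· removed — back-door holds.

E→B: minimal back-door set ∅.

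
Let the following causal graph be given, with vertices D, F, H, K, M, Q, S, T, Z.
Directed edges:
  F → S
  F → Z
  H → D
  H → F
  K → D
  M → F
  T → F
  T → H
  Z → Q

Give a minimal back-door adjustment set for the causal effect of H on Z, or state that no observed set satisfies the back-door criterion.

desc(H)\{H}={D,F,Q,S,Z}; candidates ⊆ {K,M,T}.
size 0: {}; under {} H still reaches {F,Q,S,T,Z} ∋ Z.
{T}: H⊥Z given {T} in G with H→· removed — back-door holds.

H→Z: minimal back-door set {T}.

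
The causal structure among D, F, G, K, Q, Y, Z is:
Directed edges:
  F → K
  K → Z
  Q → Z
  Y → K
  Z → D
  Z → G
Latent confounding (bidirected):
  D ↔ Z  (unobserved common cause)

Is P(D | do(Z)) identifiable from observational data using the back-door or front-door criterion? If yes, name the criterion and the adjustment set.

desc(Z)\{Z}={D,G}; candidates ⊆ {F,K,Q,Y}.
Z↔D: latent back-door arc(s) into Z.
size 0: {}; under {} Z still reaches {D,F,K,Q,Y} ∋ D.
size 1: {F}, {K}, {Q} …(+1); under {F} Z still reaches {D,K,Q,Y} ∋ D.
size 2: {F,K}, {F,Q}, {F,Y} …(+3); under {F,K} Z still reaches {D,Q} ∋ D.
Z↔D cannot be blocked by any observed set — no back-door set.
No mediator lies on a directed Z→…→D path.
Neither criterion identifies P(D|do(Z)) in this graph.

P(D|do(Z)): not identifiable (no BD/FD set).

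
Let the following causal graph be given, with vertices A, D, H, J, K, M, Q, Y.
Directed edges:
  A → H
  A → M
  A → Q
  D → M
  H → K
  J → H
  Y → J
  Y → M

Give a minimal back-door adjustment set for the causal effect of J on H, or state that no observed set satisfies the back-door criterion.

J→H: minimal back-door set ∅.

desc(J)\{J}={H,K}; candidates ⊆ {A,D,M,Q,Y}.
∅: J⊥H given ∅ in G with J→· removed — back-door holds.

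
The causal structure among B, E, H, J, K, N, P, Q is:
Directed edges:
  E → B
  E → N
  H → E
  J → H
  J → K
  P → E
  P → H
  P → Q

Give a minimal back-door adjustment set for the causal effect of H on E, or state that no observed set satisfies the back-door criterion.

desc(H)\{H}={B,E,N}; candidates ⊆ {J,K,P,Q}.
size 0: {}; under {} H still reaches {B,E,J,K,N,P,Q} ∋ E.
{P}: H⊥E given {P} in G with H→· removed — back-door holds.

H→E: minimal back-door set {P}.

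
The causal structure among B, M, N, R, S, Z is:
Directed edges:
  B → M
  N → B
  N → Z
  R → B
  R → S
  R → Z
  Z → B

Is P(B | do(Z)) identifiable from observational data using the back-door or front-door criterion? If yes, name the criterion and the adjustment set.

desc(Z)\{Z}={B,M}; candidates ⊆ {N,R,S}.
size 0: {}; under {} Z still reaches {B,M,N,R,S} ∋ B.
size 1: {N}, {R}, {S}; under {N} Z still reaches {B,M,R,S} ∋ B.
{N,R}: Z⊥B given {N,R} in G with Z→· removed — back-door holds.
P(B|do(Z)) = Σ_{N,R} P(B|Z,N,R)·P(N,R).

P(B|do(Z)): backdoor, adjust for {N, R}.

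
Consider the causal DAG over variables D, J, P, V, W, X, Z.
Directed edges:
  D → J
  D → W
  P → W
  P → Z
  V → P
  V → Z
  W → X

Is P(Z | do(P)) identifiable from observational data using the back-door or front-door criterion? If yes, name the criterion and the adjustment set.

P(Z|do(P)): backdoor, adjust for {V}.

desc(P)\{P}={W,X,Z}; candidates ⊆ {D,J,V}.
size 0: {}; under {} P still reaches {V,Z} ∋ Z.
{V}: P⊥Z given {V} in G with P→· removed — back-door holds.
P(Z|do(P)) = Σ_{V} P(Z|P,V)·P(V).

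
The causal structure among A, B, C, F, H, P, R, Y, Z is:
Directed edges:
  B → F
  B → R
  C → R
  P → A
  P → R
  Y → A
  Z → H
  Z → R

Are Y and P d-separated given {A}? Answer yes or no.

No — Y and P are d-connected given {A}.

Bayes-Ball from Y | {A} reaches {P,R}.
P ∈ reach(Y|{A}) ⇒ Y ⊥̸ P | {A}.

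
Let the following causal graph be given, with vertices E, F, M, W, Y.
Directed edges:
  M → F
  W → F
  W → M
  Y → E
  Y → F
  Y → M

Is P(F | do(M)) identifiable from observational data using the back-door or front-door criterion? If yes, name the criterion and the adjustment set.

desc(M)\{M}={F}; candidates ⊆ {E,W,Y}.
size 0: {}; under {} M still reaches {E,F,W,Y} ∋ F.
size 1: {E}, {W}, {Y}; under {E} M still reaches {F,W,Y} ∋ F.
{W,Y}: M⊥F given {W,Y} in G with M→· removed — back-door holds.
P(F|do(M)) = Σ_{W,Y} P(F|M,W,Y)·P(W,Y).

P(F|do(M)): backdoor, adjust for {W, Y}.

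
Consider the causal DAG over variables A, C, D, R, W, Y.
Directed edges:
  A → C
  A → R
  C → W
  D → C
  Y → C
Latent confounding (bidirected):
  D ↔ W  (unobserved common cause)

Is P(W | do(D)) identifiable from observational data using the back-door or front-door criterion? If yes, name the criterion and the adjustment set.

desc(D)\{D}={C,W}; candidates ⊆ {A,R,Y}.
D↔W: latent back-door arc(s) into D.
size 0: {}; under {} D still reaches {W} ∋ W.
size 1: {A}, {R}, {Y}; under {A} D still reaches {W} ∋ W.
size 2: {A,R}, {A,Y}, {R,Y}; under {A,R} D still reaches {W} ∋ W.
D↔W cannot be blocked by any observed set — no back-door set.
{C}: (i) intercepts every directed D→W path; (ii) no back-door D→{C}; (iii) {D} blocks every back-door {C}→W. Front-door holds.
P(W|do(D)) = Σ_{C} P(C|D) Σ_{D'} P(W|C,D')P(D').

P(W|do(D)): frontdoor, adjust for {C}.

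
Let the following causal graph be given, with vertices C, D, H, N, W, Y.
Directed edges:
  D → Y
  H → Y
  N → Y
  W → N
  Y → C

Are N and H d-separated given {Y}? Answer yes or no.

No — N and H are d-connected given {Y}.

Bayes-Ball from N | {Y} reaches {D,H,W}.
H ∈ reach(N|{Y}) ⇒ N ⊥̸ H | {Y}.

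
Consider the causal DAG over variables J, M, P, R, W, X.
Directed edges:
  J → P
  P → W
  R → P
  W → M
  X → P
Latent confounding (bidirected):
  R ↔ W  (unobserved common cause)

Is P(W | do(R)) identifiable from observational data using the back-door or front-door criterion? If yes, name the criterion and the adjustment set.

P(W|do(R)): frontdoor, adjust for {P}.

desc(R)\{R}={M,P,W}; candidates ⊆ {J,X}.
R↔W: latent back-door arc(s) into R.
size 0: {}; under {} R still reaches {M,W} ∋ W.
size 1: {J}, {X}; under {J} R still reaches {M,W} ∋ W.
size 2: {J,X}; under {J,X} R still reaches {M,W} ∋ W.
R↔W cannot be blocked by any observed set — no back-door set.
{P}: (i) intercepts every directed R→W path; (ii) no back-door R→{P}; (iii) {R} blocks every back-door {P}→W. Front-door holds.
P(W|do(R)) = Σ_{P} P(P|R) Σ_{R'} P(W|P,R')P(R').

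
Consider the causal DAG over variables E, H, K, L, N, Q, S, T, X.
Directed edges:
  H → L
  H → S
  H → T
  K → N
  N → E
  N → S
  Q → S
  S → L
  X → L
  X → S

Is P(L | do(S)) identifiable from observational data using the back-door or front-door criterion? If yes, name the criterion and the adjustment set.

desc(S)\{S}={L}; candidates ⊆ {E,H,K,N,Q,T,X}.
size 0: {}; under {} S still reaches {E,H,K,L,N,Q,T,X} ∋ L.
size 1: {E}, {H}, {K} …(+4); under {E} S still reaches {H,K,L,N,Q,T,X} ∋ L.
{H,X}: S⊥L given {H,X} in G with S→· removed — back-door holds.
P(L|do(S)) = Σ_{H,X} P(L|S,H,X)·P(H,X).

P(L|do(S)): backdoor, adjust for {H, X}.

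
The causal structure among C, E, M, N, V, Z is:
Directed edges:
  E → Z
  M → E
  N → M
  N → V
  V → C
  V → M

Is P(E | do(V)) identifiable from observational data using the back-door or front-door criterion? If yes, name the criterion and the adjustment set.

desc(V)\{V}={C,E,M,Z}; candidates ⊆ {N}.
size 0: {}; under {} V still reaches {E,M,N,Z} ∋ E.
{N}: V⊥E given {N} in G with V→· removed — back-door holds.
P(E|do(V)) = Σ_{N} P(E|V,N)·P(N).

P(E|do(V)): backdoor, adjust for {N}.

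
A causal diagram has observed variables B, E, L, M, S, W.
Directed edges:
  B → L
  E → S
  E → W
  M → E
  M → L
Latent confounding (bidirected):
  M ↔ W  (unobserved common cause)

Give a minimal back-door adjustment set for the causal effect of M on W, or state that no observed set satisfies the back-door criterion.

M→W: no observed back-door set.

desc(M)\{M}={E,L,S,W}; candidates ⊆ {B}.
M↔W: latent back-door arc(s) into M.
size 0: {}; under {} M still reaches {W} ∋ W.
size 1: {B}; under {B} M still reaches {W} ∋ W.
M↔W cannot be blocked by any observed set — no back-door set.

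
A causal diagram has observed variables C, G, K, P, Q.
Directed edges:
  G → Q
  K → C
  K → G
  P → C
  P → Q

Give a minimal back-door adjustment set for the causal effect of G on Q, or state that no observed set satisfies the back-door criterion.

desc(G)\{G}={Q}; candidates ⊆ {C,K,P}.
∅: G⊥Q given ∅ in G with G→· removed — back-door holds.

G→Q: minimal back-door set ∅.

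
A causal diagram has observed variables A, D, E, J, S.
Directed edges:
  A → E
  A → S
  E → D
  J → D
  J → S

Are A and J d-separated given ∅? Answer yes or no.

Bayes-Ball from A | ∅ reaches {D,E,S}.
J ∉ reach(A|∅) ⇒ A ⊥ J | ∅.

Yes — A ⊥ J | ∅.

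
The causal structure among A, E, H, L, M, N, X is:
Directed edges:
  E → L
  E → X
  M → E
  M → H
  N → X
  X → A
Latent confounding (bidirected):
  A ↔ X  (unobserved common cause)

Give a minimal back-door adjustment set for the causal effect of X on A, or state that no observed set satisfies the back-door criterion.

X→A: no observed back-door set.

desc(X)\{X}={A}; candidates ⊆ {E,H,L,M,N}.
X↔A: latent back-door arc(s) into X.
size 0: {}; under {} X still reaches {A,E,H,L,M,N} ∋ A.
size 1: {E}, {H}, {L} …(+2); under {E} X still reaches {A,N} ∋ A.
size 2: {E,H}, {E,L}, {E,M} …(+7); under {E,H} X still reaches {A,N} ∋ A.
X↔A cannot be blocked by any observed set — no back-door set.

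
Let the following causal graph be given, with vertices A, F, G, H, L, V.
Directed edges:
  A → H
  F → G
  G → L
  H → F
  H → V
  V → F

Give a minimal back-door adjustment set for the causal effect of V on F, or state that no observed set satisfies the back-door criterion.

V→F: minimal back-door set {H}.

desc(V)\{V}={F,G,L}; candidates ⊆ {A,H}.
size 0: {}; under {} V still reaches {A,F,G,H,L} ∋ F.
{H}: V⊥F given {H} in G with V→· removed — back-door holds.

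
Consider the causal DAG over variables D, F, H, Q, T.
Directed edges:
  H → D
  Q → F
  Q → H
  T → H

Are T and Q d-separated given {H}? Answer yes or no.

Bayes-Ball from T | {H} reaches {F,Q}.
Q ∈ reach(T|{H}) ⇒ T ⊥̸ Q | {H}.

No — T and Q are d-connected given {H}.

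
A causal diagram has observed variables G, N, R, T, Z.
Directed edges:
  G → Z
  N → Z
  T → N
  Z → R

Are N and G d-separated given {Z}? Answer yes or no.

Bayes-Ball from N | {Z} reaches {G,T}.
G ∈ reach(N|{Z}) ⇒ N ⊥̸ G | {Z}.

No — N and G are d-connected given {Z}.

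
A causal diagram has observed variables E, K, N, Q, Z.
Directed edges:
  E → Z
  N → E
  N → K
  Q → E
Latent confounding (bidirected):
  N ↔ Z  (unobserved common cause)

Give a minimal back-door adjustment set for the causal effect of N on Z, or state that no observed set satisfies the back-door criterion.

desc(N)\{N}={E,K,Z}; candidates ⊆ {Q}.
N↔Z: latent back-door arc(s) into N.
size 0: {}; under {} N still reaches {Z} ∋ Z.
size 1: {Q}; under {Q} N still reaches {Z} ∋ Z.
N↔Z cannot be blocked by any observed set — no back-door set.

N→Z: no observed back-door set.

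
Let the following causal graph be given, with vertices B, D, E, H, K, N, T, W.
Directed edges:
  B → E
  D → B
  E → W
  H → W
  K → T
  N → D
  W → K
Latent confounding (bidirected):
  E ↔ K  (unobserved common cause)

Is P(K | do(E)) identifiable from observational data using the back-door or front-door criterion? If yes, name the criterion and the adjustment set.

P(K|do(E)): frontdoor, adjust for {W}.

desc(E)\{E}={K,T,W}; candidates ⊆ {B,D,H,N}.
E↔K: latent back-door arc(s) into E.
size 0: {}; under {} E still reaches {B,D,K,N,T} ∋ K.
size 1: {B}, {D}, {H} …(+1); under {B} E still reaches {K,T} ∋ K.
size 2: {B,D}, {B,H}, {B,N} …(+3); under {B,D} E still reaches {K,T} ∋ K.
E↔K cannot be blocked by any observed set — no back-door set.
{W}: (i) intercepts every directed E→K path; (ii) no back-door E→{W}; (iii) {E} blocks every back-door {W}→K. Front-door holds.
P(K|do(E)) = Σ_{W} P(W|E) Σ_{E'} P(K|W,E')P(E').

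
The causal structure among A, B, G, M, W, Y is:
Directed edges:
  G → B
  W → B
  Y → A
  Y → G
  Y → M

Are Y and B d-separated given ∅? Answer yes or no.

Bayes-Ball from Y | ∅ reaches {A,B,G,M}.
B ∈ reach(Y|∅) ⇒ Y ⊥̸ B | ∅.

No — Y and B are d-connected given ∅.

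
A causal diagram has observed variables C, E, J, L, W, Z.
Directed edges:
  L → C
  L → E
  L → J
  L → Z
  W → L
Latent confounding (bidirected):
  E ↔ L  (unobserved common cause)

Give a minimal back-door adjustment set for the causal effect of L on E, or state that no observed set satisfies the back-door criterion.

desc(L)\{L}={C,E,J,Z}; candidates ⊆ {W}.
L↔E: latent back-door arc(s) into L.
size 0: {}; under {} L still reaches {E,W} ∋ E.
size 1: {W}; under {W} L still reaches {E} ∋ E.
L↔E cannot be blocked by any observed set — no back-door set.

L→E: no observed back-door set.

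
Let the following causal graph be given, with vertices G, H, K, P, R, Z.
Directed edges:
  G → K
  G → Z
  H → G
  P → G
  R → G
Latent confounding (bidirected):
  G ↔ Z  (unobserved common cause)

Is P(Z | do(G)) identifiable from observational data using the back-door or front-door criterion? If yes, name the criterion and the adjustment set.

P(Z|do(G)): not identifiable (no BD/FD set).

desc(G)\{G}={K,Z}; candidates ⊆ {H,P,R}.
G↔Z: latent back-door arc(s) into G.
size 0: {}; under {} G still reaches {H,P,R,Z} ∋ Z.
size 1: {H}, {P}, {R}; under {H} G still reaches {P,R,Z} ∋ Z.
size 2: {H,P}, {H,R}, {P,R}; under {H,P} G still reaches {R,Z} ∋ Z.
G↔Z cannot be blocked by any observed set — no back-door set.
No mediator lies on a directed G→…→Z path.
Neither criterion identifies P(Z|do(G)) in this graph.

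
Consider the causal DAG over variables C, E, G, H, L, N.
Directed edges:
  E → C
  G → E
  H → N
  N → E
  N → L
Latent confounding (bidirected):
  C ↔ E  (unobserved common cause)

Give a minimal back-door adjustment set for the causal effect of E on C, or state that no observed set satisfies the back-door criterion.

E→C: no observed back-door set.

desc(E)\{E}={C}; candidates ⊆ {G,H,L,N}.
E↔C: latent back-door arc(s) into E.
size 0: {}; under {} E still reaches {C,G,H,L,N} ∋ C.
size 1: {G}, {H}, {L} …(+1); under {G} E still reaches {C,H,L,N} ∋ C.
size 2: {G,H}, {G,L}, {G,N} …(+3); under {G,H} E still reaches {C,L,N} ∋ C.
E↔C cannot be blocked by any observed set — no back-door set.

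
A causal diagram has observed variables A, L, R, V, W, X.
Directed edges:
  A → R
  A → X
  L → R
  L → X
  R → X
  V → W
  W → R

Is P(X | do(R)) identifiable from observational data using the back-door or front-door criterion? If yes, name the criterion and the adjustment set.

P(X|do(R)): backdoor, adjust for {A, L}.

desc(R)\{R}={X}; candidates ⊆ {A,L,V,W}.
size 0: {}; under {} R still reaches {A,L,V,W,X} ∋ X.
size 1: {A}, {L}, {V} …(+1); under {A} R still reaches {L,V,W,X} ∋ X.
{A,L}: R⊥X given {A,L} in G with R→· removed — back-door holds.
P(X|do(R)) = Σ_{A,L} P(X|R,A,L)·P(A,L).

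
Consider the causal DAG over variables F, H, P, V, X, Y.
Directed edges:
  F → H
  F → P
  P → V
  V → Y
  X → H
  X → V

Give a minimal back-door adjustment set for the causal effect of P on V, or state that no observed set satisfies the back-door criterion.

desc(P)\{P}={V,Y}; candidates ⊆ {F,H,X}.
∅: P⊥V given ∅ in G with P→· removed — back-door holds.

P→V: minimal back-door set ∅.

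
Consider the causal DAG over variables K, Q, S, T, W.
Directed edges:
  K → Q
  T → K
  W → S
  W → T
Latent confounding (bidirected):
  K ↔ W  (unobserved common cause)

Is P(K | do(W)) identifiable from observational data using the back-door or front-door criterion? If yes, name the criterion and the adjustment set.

P(K|do(W)): frontdoor, adjust for {T}.

desc(W)\{W}={K,Q,S,T}; candidates ⊆ {—}.
W↔K: latent back-door arc(s) into W.
size 0: {}; under {} W still reaches {K,Q} ∋ K.
W↔K cannot be blocked by any observed set — no back-door set.
{T}: (i) intercepts every directed W→K path; (ii) no back-door W→{T}; (iii) {W} blocks every back-door {T}→K. Front-door holds.
P(K|do(W)) = Σ_{T} P(T|W) Σ_{W'} P(K|T,W')P(W').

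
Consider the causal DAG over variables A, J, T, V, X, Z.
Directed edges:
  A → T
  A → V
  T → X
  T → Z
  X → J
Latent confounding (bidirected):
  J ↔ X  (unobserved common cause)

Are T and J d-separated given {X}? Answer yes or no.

No — T and J are d-connected given {X}.

Bayes-Ball from T | {X} reaches {A,J,V,Z}.
J ∈ reach(T|{X}) ⇒ T ⊥̸ J | {X}.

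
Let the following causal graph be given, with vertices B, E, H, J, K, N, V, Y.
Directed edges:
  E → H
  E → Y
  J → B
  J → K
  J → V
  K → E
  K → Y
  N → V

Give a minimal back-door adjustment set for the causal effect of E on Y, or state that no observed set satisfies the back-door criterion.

E→Y: minimal back-door set {K}.

desc(E)\{E}={H,Y}; candidates ⊆ {B,J,K,N,V}.
size 0: {}; under {} E still reaches {B,J,K,V,Y} ∋ Y.
{K}: E⊥Y given {K} in G with E→· removed — back-door holds.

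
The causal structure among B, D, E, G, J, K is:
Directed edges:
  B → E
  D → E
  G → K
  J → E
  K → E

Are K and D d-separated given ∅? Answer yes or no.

Yes — K ⊥ D | ∅.

Bayes-Ball from K | ∅ reaches {E,G}.
D ∉ reach(K|∅) ⇒ K ⊥ D | ∅.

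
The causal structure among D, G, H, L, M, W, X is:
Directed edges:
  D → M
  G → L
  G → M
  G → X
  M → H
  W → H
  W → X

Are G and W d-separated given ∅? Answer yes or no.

Yes — G ⊥ W | ∅.

Bayes-Ball from G | ∅ reaches {H,L,M,X}.
W ∉ reach(G|∅) ⇒ G ⊥ W | ∅.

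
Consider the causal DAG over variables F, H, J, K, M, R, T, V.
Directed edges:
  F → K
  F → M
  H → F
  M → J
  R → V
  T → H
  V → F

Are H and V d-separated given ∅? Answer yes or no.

Yes — H ⊥ V | ∅.

Bayes-Ball from H | ∅ reaches {F,J,K,M,T}.
V ∉ reach(H|∅) ⇒ H ⊥ V | ∅.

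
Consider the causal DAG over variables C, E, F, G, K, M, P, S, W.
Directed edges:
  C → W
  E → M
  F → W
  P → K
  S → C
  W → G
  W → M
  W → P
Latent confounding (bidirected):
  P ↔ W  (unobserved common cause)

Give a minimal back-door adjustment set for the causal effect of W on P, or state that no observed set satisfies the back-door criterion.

desc(W)\{W}={G,K,M,P}; candidates ⊆ {C,E,F,S}.
W↔P: latent back-door arc(s) into W.
size 0: {}; under {} W still reaches {C,F,K,P,S} ∋ P.
size 1: {C}, {E}, {F} …(+1); under {C} W still reaches {F,K,P} ∋ P.
size 2: {C,E}, {C,F}, {C,S} …(+3); under {C,E} W still reaches {F,K,P} ∋ P.
W↔P cannot be blocked by any observed set — no back-door set.

W→P: no observed back-door set.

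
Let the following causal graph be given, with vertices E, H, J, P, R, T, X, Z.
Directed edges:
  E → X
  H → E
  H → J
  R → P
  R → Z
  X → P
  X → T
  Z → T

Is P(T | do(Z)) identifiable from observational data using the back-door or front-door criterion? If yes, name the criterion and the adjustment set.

P(T|do(Z)): backdoor, adjust for ∅.

desc(Z)\{Z}={T}; candidates ⊆ {E,H,J,P,R,X}.
∅: Z⊥T given ∅ in G with Z→· removed — back-door holds.
P(T|do(Z)) = P(T|Z) — no adjustment needed.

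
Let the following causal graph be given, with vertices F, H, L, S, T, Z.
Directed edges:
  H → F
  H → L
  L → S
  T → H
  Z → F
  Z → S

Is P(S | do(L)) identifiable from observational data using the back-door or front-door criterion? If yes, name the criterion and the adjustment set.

P(S|do(L)): backdoor, adjust for ∅.

desc(L)\{L}={S}; candidates ⊆ {F,H,T,Z}.
∅: L⊥S given ∅ in G with L→· removed — back-door holds.
P(S|do(L)) = P(S|L) — no adjustment needed.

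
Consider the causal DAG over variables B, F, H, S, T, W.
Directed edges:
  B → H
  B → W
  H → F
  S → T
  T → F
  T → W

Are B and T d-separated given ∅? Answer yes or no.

Yes — B ⊥ T | ∅.

Bayes-Ball from B | ∅ reaches {F,H,W}.
T ∉ reach(B|∅) ⇒ B ⊥ T | ∅.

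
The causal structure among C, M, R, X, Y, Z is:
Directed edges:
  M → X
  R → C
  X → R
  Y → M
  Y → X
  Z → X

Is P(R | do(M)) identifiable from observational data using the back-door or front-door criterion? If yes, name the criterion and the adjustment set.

desc(M)\{M}={C,R,X}; candidates ⊆ {Y,Z}.
size 0: {}; under {} M still reaches {C,R,X,Y} ∋ R.
{Y}: M⊥R given {Y} in G with M→· removed — back-door holds.
P(R|do(M)) = Σ_{Y} P(R|M,Y)·P(Y).

P(R|do(M)): backdoor, adjust for {Y}.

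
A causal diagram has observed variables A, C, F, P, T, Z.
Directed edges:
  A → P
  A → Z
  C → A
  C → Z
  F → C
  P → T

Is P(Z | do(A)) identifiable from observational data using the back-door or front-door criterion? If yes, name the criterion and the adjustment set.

desc(A)\{A}={P,T,Z}; candidates ⊆ {C,F}.
size 0: {}; under {} A still reaches {C,F,Z} ∋ Z.
{C}: A⊥Z given {C} in G with A→· removed — back-door holds.
P(Z|do(A)) = Σ_{C} P(Z|A,C)·P(C).

P(Z|do(A)): backdoor, adjust for {C}.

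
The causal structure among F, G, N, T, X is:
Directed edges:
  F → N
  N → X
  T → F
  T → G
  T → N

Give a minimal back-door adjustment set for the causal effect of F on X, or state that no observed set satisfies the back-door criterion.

desc(F)\{F}={N,X}; candidates ⊆ {G,T}.
size 0: {}; under {} F still reaches {G,N,T,X} ∋ X.
{T}: F⊥X given {T} in G with F→· removed — back-door holds.

F→X: minimal back-door set {T}.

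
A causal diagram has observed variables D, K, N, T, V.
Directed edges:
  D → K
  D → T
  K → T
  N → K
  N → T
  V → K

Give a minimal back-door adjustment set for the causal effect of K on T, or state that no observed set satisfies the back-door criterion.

K→T: minimal back-door set {D, N}.

desc(K)\{K}={T}; candidates ⊆ {D,N,V}.
size 0: {}; under {} K still reaches {D,N,T,V} ∋ T.
size 1: {D}, {N}, {V}; under {D} K still reaches {N,T,V} ∋ T.
{D,N}: K⊥T given {D,N} in G with K→· removed — back-door holds.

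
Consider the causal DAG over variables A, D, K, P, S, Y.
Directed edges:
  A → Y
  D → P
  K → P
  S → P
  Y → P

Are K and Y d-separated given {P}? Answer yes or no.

No — K and Y are d-connected given {P}.

Bayes-Ball from K | {P} reaches {A,D,S,Y}.
Y ∈ reach(K|{P}) ⇒ K ⊥̸ Y | {P}.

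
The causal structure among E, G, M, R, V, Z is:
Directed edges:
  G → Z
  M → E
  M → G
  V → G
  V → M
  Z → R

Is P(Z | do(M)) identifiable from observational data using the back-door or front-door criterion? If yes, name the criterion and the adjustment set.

desc(M)\{M}={E,G,R,Z}; candidates ⊆ {V}.
size 0: {}; under {} M still reaches {G,R,V,Z} ∋ Z.
{V}: M⊥Z given {V} in G with M→· removed — back-door holds.
P(Z|do(M)) = Σ_{V} P(Z|M,V)·P(V).

P(Z|do(M)): backdoor, adjust for {V}.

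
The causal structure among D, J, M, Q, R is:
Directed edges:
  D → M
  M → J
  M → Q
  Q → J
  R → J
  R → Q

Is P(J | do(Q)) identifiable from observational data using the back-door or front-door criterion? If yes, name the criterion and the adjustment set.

desc(Q)\{Q}={J}; candidates ⊆ {D,M,R}.
size 0: {}; under {} Q still reaches {D,J,M,R} ∋ J.
size 1: {D}, {M}, {R}; under {D} Q still reaches {J,M,R} ∋ J.
{M,R}: Q⊥J given {M,R} in G with Q→· removed — back-door holds.
P(J|do(Q)) = Σ_{M,R} P(J|Q,M,R)·P(M,R).

P(J|do(Q)): backdoor, adjust for {M, R}.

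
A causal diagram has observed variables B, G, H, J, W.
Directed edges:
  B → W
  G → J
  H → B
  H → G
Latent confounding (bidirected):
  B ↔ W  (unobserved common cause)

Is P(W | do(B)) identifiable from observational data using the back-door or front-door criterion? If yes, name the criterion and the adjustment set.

P(W|do(B)): not identifiable (no BD/FD set).

desc(B)\{B}={W}; candidates ⊆ {G,H,J}.
B↔W: latent back-door arc(s) into B.
size 0: {}; under {} B still reaches {G,H,J,W} ∋ W.
size 1: {G}, {H}, {J}; under {G} B still reaches {H,W} ∋ W.
size 2: {G,H}, {G,J}, {H,J}; under {G,H} B still reaches {W} ∋ W.
B↔W cannot be blocked by any observed set — no back-door set.
No mediator lies on a directed B→…→W path.
Neither criterion identifies P(W|do(B)) in this graph.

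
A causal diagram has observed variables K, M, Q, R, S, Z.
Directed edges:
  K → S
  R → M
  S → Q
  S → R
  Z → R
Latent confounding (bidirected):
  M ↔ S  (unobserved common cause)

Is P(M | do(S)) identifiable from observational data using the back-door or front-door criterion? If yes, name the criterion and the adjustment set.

P(M|do(S)): frontdoor, adjust for {R}.

desc(S)\{S}={M,Q,R}; candidates ⊆ {K,Z}.
S↔M: latent back-door arc(s) into S.
size 0: {}; under {} S still reaches {K,M} ∋ M.
size 1: {K}, {Z}; under {K} S still reaches {M} ∋ M.
size 2: {K,Z}; under {K,Z} S still reaches {M} ∋ M.
S↔M cannot be blocked by any observed set — no back-door set.
{R}: (i) intercepts every directed S→M path; (ii) no back-door S→{R}; (iii) {S} blocks every back-door {R}→M. Front-door holds.
P(M|do(S)) = Σ_{R} P(R|S) Σ_{S'} P(M|R,S')P(S').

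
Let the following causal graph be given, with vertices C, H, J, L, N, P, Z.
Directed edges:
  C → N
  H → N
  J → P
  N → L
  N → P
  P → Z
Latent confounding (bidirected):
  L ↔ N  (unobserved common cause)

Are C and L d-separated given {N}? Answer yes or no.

Bayes-Ball from C | {N} reaches {H,L}.
L ∈ reach(C|{N}) ⇒ C ⊥̸ L | {N}.

No — C and L are d-connected given {N}.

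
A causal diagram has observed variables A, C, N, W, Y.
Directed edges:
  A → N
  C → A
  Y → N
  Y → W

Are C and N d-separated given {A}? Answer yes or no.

Bayes-Ball from C | {A} reaches ∅.
N ∉ reach(C|{A}) ⇒ C ⊥ N | {A}.

Yes — C ⊥ N | {A}.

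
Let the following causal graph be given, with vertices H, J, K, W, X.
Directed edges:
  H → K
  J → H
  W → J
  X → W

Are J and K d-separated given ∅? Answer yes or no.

No — J and K are d-connected given ∅.

Bayes-Ball from J | ∅ reaches {H,K,W,X}.
K ∈ reach(J|∅) ⇒ J ⊥̸ K | ∅.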